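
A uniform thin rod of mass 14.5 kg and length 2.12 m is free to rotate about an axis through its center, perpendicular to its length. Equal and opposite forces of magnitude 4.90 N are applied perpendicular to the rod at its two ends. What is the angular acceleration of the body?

α ≈ 1.91 rad/s²

I = (1/12)ML² = (1/12)(14.5)(2.12)² = 5.431 kg·m².
The couple gives τ = F·(L/2) + F·(L/2) = F L = (4.90)(2.12) = 10.39 N·m.
From τ = Iα: α = 10.39/5.431 = 1.913 rad/s².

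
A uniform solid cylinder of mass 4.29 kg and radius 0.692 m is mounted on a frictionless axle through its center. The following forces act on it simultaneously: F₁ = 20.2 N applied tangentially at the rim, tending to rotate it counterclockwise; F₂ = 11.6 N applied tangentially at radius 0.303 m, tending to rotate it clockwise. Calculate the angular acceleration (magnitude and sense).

α ≈ 10.2 rad/s², counterclockwise

I = ½MR² = (1/2)(4.29)(0.692)² = 1.027 kg·m².
Taking counterclockwise as positive: τ₁ = +(20.2)(0.692) = +13.98 N·m; τ₂ = −(11.6)(0.303) = −3.515 N·m.
Net torque τ = 10.46 N·m.
α = τ/I = 10.46/1.027 = 10.19 rad/s².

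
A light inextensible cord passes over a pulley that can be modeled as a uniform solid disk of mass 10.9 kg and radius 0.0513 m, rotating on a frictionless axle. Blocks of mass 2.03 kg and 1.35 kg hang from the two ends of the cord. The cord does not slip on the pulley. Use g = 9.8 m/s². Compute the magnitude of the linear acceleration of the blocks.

I = ½MR² = (1/2)(10.9)(0.0513)² = 0.01434 kg·m².
Heavier block: m₁g − T₁ = m₁a. Lighter block: T₂ − m₂g = m₂a.
Pulley: (T₁ − T₂)R = Iα = I(a/R), so T₁ − T₂ = (I/R²)a = (1/2)M_p a = 5.450·a.
Adding the three: (m₁ − m₂)g = (m₁ + m₂ + 5.450)a, so a = (2.03 − 1.35)(9.8)/(2.03 + 1.35 + 5.450) = 0.7547 m/s².

a ≈ 0.755 m/s²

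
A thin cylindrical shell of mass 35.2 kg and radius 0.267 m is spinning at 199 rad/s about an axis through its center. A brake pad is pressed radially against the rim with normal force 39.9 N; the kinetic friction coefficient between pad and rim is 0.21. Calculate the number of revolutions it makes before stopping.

≈ 3530 revolutions

I = MR² = (35.2)(0.267)² = 2.509 kg·m².
Friction force f = μN = (0.21)(39.9) = 8.379 N at the rim; torque magnitude τ = fR = 2.237 N·m, opposing ω.
|α| = τ/I = 2.237/2.509 = 0.8915 rad/s² (deceleration).
ω² = ω₀² − 2|α|θ with ω = 0 ⇒ θ = ω₀²/(2|α|) = 22210 rad = 3535 rev.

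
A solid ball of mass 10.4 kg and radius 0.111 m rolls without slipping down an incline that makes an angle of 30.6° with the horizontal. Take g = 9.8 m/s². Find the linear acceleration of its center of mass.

a ≈ 3.56 m/s²

Translation along the incline: Mg sinθ − f = Ma.
Rotation about the center: fR = Iα with I = (2/5)MR². No-slip gives a = αR, so f = (I/R²)a = (2/5)M a.
Substituting: Mg sinθ = (1 + 0.4000)Ma, so a = g sinθ/(1 + 0.4000) = (9.8) sin 30.6° / 1.400 = 3.563 m/s².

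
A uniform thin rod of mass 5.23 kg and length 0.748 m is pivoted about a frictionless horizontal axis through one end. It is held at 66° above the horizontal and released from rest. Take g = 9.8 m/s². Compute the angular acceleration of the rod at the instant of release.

α ≈ 7.99 rad/s²

About the pivot, I = (1/3)ML² = (1/3)(5.23)(0.748)² = 0.9754 kg·m².
The weight acts at the center, a distance L/2 = 0.3740 m from the pivot; τ = Mg(L/2) cos 66° = 7.797 N·m.
α = τ/I = 7.797/0.9754 = 7.993 rad/s².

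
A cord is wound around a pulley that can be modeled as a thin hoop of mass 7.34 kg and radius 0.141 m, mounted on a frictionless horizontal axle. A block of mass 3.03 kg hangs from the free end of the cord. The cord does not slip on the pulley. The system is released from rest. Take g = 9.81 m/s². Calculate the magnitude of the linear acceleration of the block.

a ≈ 2.87 m/s²

I = MR² = (7.34)(0.141)² = 0.1459 kg·m².
Block: mg − T = ma. Pulley: TR = Iα. No-slip: a = αR, so T = (I/R²)a = 7.340·a.
Then mg = (m + 7.340)a, so a = (3.03)(9.81)/(3.03 + 7.340) = 2.866 m/s².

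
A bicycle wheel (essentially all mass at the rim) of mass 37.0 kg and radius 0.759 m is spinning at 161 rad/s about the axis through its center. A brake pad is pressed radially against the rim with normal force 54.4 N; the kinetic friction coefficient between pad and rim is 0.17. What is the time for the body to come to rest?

t ≈ 489 s

I = MR² = (37.0)(0.759)² = 21.31 kg·m².
Friction force f = μN = (0.17)(54.4) = 9.248 N at the rim; torque magnitude τ = fR = 7.019 N·m, opposing ω.
|α| = τ/I = 7.019/21.31 = 0.3293 rad/s² (deceleration).
0 = ω₀ − |α|t ⇒ t = ω₀/|α| = 161/0.3293 = 488.9 s.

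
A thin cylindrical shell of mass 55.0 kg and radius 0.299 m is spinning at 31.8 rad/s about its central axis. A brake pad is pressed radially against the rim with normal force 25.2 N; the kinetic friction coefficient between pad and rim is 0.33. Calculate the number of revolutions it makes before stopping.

I = MR² = (55.0)(0.299)² = 4.917 kg·m².
Friction force f = μN = (0.33)(25.2) = 8.316 N at the rim; torque magnitude τ = fR = 2.486 N·m, opposing ω.
|α| = τ/I = 2.486/4.917 = 0.5057 rad/s² (deceleration).
ω² = ω₀² − 2|α|θ with ω = 0 ⇒ θ = ω₀²/(2|α|) = 999.9 rad = 159.1 rev.

≈ 159 revolutions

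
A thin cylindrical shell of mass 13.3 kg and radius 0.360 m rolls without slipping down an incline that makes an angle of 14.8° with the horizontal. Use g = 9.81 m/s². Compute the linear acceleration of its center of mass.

a ≈ 1.25 m/s²

Translation along the incline: Mg sinθ − f = Ma.
Rotation about the center: fR = Iα with I = MR². No-slip gives a = αR, so f = (I/R²)a = M a.
Substituting: Mg sinθ = (1 + 1.000)Ma, so a = g sinθ/(1 + 1.000) = (9.81) sin 14.8° / 2.000 = 1.253 m/s².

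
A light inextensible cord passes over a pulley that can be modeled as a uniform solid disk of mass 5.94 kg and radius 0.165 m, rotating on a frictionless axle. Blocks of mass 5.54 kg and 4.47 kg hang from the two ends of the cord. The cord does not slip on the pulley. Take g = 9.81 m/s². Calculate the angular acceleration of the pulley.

α ≈ 4.90 rad/s²

I = ½MR² = (1/2)(5.94)(0.165)² = 0.08086 kg·m².
Heavier block: m₁g − T₁ = m₁a. Lighter block: T₂ − m₂g = m₂a.
Pulley: (T₁ − T₂)R = Iα = I(a/R), so T₁ − T₂ = (I/R²)a = (1/2)M_p a = 2.970·a.
Adding the three: (m₁ − m₂)g = (m₁ + m₂ + 2.970)a, so a = (5.54 − 4.47)(9.81)/(5.54 + 4.47 + 2.970) = 0.8087 m/s².
α = a/R = 0.8087/0.165 = 4.901 rad/s².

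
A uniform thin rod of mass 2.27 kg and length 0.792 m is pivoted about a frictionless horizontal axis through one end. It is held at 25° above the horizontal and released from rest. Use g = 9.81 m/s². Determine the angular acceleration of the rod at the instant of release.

α ≈ 16.8 rad/s²

About the pivot, I = (1/3)ML² = (1/3)(2.27)(0.792)² = 0.4746 kg·m².
The weight acts at the center, a distance L/2 = 0.3960 m from the pivot; τ = Mg(L/2) cos 25° = 7.992 N·m.
α = τ/I = 7.992/0.4746 = 16.84 rad/s².
(Equivalently α = (3g/(2L)) cos 25° = 16.84 rad/s².)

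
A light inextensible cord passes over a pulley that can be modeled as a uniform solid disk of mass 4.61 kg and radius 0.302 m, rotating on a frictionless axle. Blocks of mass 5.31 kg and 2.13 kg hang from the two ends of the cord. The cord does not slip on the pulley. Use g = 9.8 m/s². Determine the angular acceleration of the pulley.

α ≈ 10.6 rad/s²

I = ½MR² = (1/2)(4.61)(0.302)² = 0.2102 kg·m².
Heavier block: m₁g − T₁ = m₁a. Lighter block: T₂ − m₂g = m₂a.
Pulley: (T₁ − T₂)R = Iα = I(a/R), so T₁ − T₂ = (I/R²)a = (1/2)M_p a = 2.305·a.
Adding the three: (m₁ − m₂)g = (m₁ + m₂ + 2.305)a, so a = (5.31 − 2.13)(9.8)/(5.31 + 2.13 + 2.305) = 3.198 m/s².
α = a/R = 3.198/0.302 = 10.59 rad/s².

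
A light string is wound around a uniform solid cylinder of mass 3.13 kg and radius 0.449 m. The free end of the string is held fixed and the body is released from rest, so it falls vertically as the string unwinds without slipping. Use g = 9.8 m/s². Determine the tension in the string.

T ≈ 10.2 N

Translation: Mg − T = Ma. Rotation about the center: TR = Iα with I = ½MR².
With a = αR: T = (I/R²)a = (1/2)M a, so Mg = (1 + 0.5000)Ma.
a = g/(1 + 0.5000) = 9.8/1.500 = 6.533 m/s².
T = 0.5000·M·a = (0.5000)(3.13)(6.533) = 10.22 N.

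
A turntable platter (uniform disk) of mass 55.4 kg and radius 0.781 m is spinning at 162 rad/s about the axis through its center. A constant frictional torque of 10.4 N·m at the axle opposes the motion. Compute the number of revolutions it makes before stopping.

≈ 3390 revolutions

I = ½MR² = (1/2)(55.4)(0.781)² = 16.90 kg·m².
The net torque has magnitude 10.4 N·m, opposing ω.
|α| = τ/I = 10.40/16.90 = 0.6155 rad/s² (deceleration).
ω² = ω₀² − 2|α|θ with ω = 0 ⇒ θ = ω₀²/(2|α|) = 21320 rad = 3393 rev.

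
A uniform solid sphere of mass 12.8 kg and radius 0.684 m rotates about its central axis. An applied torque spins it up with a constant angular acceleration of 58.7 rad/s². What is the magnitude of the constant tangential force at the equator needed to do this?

F ≈ 206 N

I = (2/5)MR² = (2/5)(12.8)(0.684)² = 2.395 kg·m².
The required torque is τ = Iα = (2.395)(58.70) = 140.6 N·m.
A tangential force at the equator gives τ = FR, so F = τ/R = 140.6/0.684 = 205.6 N.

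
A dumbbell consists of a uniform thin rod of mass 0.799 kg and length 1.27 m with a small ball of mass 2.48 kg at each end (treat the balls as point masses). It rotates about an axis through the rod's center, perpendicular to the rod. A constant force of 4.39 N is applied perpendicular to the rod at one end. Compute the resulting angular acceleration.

I_rod = (1/12)ML² = (1/12)(0.799)(1.27)² = 0.1074 kg·m².
I_balls = 2·m·(L/2)² = 2(2.48)(0.6350)² = 2.000 kg·m².
Total I = 2.107 kg·m².
τ = F·(L/2) = (4.39)(0.635) = 2.788 N·m.
α = τ/I = 2.788/2.107 = 1.323 rad/s².

α ≈ 1.32 rad/s²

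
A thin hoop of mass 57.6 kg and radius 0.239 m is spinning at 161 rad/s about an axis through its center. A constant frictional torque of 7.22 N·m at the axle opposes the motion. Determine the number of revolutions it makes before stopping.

I = MR² = (57.6)(0.239)² = 3.290 kg·m².
The net torque has magnitude 7.22 N·m, opposing ω.
|α| = τ/I = 7.220/3.290 = 2.194 rad/s² (deceleration).
ω² = ω₀² − 2|α|θ with ω = 0 ⇒ θ = ω₀²/(2|α|) = 5906 rad = 940.0 rev.

≈ 940 revolutions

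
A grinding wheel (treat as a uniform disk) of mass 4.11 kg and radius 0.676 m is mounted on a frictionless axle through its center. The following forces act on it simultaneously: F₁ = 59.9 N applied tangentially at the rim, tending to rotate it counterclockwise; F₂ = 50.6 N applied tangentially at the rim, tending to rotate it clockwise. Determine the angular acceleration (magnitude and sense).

I = ½MR² = (1/2)(4.11)(0.676)² = 0.9391 kg·m².
Taking counterclockwise as positive: τ₁ = +(59.9)(0.676) = +40.49 N·m; τ₂ = −(50.6)(0.676) = −34.21 N·m.
Net torque τ = 6.287 N·m.
α = τ/I = 6.287/0.9391 = 6.695 rad/s².

α ≈ 6.69 rad/s², counterclockwise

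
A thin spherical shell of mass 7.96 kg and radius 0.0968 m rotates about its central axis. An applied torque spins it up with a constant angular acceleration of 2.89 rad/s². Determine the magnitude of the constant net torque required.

I = (2/3)MR² = (2/3)(7.96)(0.0968)² = 0.04972 kg·m².
τ = Iα = (0.04972)(2.890) = 0.1437 N·m.

τ ≈ 0.144 N·m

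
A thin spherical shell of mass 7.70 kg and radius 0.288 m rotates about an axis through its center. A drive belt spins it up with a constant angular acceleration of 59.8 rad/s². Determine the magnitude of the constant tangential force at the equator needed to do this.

F ≈ 88.4 N

I = (2/3)MR² = (2/3)(7.70)(0.288)² = 0.4258 kg·m².
The required torque is τ = Iα = (0.4258)(59.80) = 25.46 N·m.
A tangential force at the equator gives τ = FR, so F = τ/R = 25.46/0.288 = 88.41 N.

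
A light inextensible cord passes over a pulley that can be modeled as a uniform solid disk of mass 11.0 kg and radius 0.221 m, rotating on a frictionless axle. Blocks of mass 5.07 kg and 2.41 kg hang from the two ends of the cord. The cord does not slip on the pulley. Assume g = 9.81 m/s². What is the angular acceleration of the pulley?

I = ½MR² = (1/2)(11.0)(0.221)² = 0.2686 kg·m².
Heavier block: m₁g − T₁ = m₁a. Lighter block: T₂ − m₂g = m₂a.
Pulley: (T₁ − T₂)R = Iα = I(a/R), so T₁ − T₂ = (I/R²)a = (1/2)M_p a = 5.500·a.
Adding the three: (m₁ − m₂)g = (m₁ + m₂ + 5.500)a, so a = (5.07 − 2.41)(9.81)/(5.07 + 2.41 + 5.500) = 2.010 m/s².
α = a/R = 2.010/0.221 = 9.097 rad/s².

α ≈ 9.10 rad/s²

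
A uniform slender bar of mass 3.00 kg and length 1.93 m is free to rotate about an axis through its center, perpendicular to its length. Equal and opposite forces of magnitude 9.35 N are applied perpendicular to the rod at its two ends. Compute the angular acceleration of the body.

I = (1/12)ML² = (1/12)(3.00)(1.93)² = 0.9312 kg·m².
The couple gives τ = F·(L/2) + F·(L/2) = F L = (9.35)(1.93) = 18.05 N·m.
From τ = Iα: α = 18.05/0.9312 = 19.38 rad/s².

α ≈ 19.4 rad/s²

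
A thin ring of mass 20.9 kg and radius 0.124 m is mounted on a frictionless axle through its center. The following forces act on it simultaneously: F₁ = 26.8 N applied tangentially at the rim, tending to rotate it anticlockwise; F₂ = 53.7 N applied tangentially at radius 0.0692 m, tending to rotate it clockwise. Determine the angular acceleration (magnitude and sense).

α ≈ 1.22 rad/s², clockwise

I = MR² = (20.9)(0.124)² = 0.3214 kg·m².
Taking anticlockwise as positive: τ₁ = +(26.8)(0.124) = +3.323 N·m; τ₂ = −(53.7)(0.0692) = −3.716 N·m.
Net torque τ = -0.3928 N·m.
α = τ/I = -0.3928/0.3214 = -1.222 rad/s².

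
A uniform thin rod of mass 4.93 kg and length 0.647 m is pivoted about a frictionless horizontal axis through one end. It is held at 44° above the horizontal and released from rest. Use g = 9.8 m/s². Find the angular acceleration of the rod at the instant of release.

α ≈ 16.3 rad/s²

About the pivot, I = (1/3)ML² = (1/3)(4.93)(0.647)² = 0.6879 kg·m².
The weight acts at the center, a distance L/2 = 0.3235 m from the pivot; τ = Mg(L/2) cos 44° = 11.24 N·m.
α = τ/I = 11.24/0.6879 = 16.34 rad/s².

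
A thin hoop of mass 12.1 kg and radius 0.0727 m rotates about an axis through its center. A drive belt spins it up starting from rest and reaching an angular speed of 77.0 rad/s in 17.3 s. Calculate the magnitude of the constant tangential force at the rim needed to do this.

I = MR² = (12.1)(0.0727)² = 0.06395 kg·m².
α = Δω/Δt = (77.0 − 0)/17.3 = 4.451 rad/s².
The required torque is τ = Iα = (0.06395)(4.451) = 0.2846 N·m.
A tangential force at the rim gives τ = FR, so F = τ/R = 0.2846/0.0727 = 3.915 N.

F ≈ 3.92 N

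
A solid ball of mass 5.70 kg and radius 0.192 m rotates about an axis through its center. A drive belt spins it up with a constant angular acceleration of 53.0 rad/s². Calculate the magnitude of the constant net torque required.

I = (2/5)MR² = (2/5)(5.70)(0.192)² = 0.08405 kg·m².
τ = Iα = (0.08405)(53.00) = 4.455 N·m.

τ ≈ 4.45 N·m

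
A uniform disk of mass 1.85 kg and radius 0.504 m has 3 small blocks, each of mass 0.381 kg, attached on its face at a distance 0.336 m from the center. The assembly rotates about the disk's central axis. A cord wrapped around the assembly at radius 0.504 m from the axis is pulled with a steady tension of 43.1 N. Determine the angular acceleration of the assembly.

α ≈ 59.7 rad/s²

I_disk = ½MR² = ½(1.85)(0.504)² = 0.2350 kg·m².
I_blocks = 3·m·r² = 3(0.381)(0.336)² = 0.1290 kg·m².
Total I = 0.3640 kg·m².
τ = F r = (43.1)(0.504) = 21.72 N·m.
α = τ/I = 21.72/0.3640 = 59.68 rad/s².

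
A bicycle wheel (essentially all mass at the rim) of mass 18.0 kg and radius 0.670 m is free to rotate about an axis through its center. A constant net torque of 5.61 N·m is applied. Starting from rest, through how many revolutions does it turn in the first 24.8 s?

≈ 34.0 revolutions

I = MR² = (18.0)(0.670)² = 8.080 kg·m².
α = τ/I = 5.61/8.080 = 0.6943 rad/s².
θ = ½αt² = ½(0.6943)(24.8)² = 213.5 rad.
Revolutions = θ/(2π) = 33.98.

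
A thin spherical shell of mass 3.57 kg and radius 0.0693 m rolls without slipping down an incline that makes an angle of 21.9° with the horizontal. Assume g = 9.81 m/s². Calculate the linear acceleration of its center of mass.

a ≈ 2.20 m/s²

Translation along the incline: Mg sinθ − f = Ma.
Rotation about the center: fR = Iα with I = (2/3)MR². No-slip gives a = αR, so f = (I/R²)a = (2/3)M a.
Substituting: Mg sinθ = (1 + 0.6667)Ma, so a = g sinθ/(1 + 0.6667) = (9.81) sin 21.9° / 1.667 = 2.195 m/s².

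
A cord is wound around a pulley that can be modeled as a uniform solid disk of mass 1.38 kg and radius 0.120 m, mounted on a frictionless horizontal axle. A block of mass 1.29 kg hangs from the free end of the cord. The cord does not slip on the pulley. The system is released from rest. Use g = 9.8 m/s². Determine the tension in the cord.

T ≈ 4.41 N

I = ½MR² = (1/2)(1.38)(0.120)² = 0.009936 kg·m².
Block: mg − T = ma. Pulley: TR = Iα. No-slip: a = αR, so T = (I/R²)a = 0.6900·a.
Then mg = (m + 0.6900)a, so a = (1.29)(9.8)/(1.29 + 0.6900) = 6.385 m/s².
T = 0.6900·a = 4.406 N.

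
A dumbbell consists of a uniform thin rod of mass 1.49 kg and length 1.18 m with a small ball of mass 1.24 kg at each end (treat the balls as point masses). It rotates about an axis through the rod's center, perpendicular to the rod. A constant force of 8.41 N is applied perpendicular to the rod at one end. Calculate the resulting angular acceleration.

I_rod = (1/12)ML² = (1/12)(1.49)(1.18)² = 0.1729 kg·m².
I_balls = 2·m·(L/2)² = 2(1.24)(0.5900)² = 0.8633 kg·m².
Total I = 1.036 kg·m².
τ = F·(L/2) = (8.41)(0.590) = 4.962 N·m.
α = τ/I = 4.962/1.036 = 4.789 rad/s².

α ≈ 4.79 rad/s²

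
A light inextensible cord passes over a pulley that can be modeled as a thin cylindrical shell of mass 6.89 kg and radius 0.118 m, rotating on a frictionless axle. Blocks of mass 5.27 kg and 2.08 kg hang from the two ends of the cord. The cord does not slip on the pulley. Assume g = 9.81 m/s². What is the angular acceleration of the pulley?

α ≈ 18.6 rad/s²

I = MR² = (6.89)(0.118)² = 0.09594 kg·m².
Heavier block: m₁g − T₁ = m₁a. Lighter block: T₂ − m₂g = m₂a.
Pulley: (T₁ − T₂)R = Iα = I(a/R), so T₁ − T₂ = (I/R²)a = 1·M_p a = 6.890·a.
Adding the three: (m₁ − m₂)g = (m₁ + m₂ + 6.890)a, so a = (5.27 − 2.08)(9.81)/(5.27 + 2.08 + 6.890) = 2.198 m/s².
α = a/R = 2.198/0.118 = 18.62 rad/s².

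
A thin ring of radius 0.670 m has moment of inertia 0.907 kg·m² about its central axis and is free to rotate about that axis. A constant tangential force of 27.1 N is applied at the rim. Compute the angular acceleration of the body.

τ = F R = (27.1)(0.670) = 18.16 N·m.
Newton's second law for rotation, τ = Iα, gives α = τ/I = 18.16/0.9070 = 20.02 rad/s².

α ≈ 20.0 rad/s²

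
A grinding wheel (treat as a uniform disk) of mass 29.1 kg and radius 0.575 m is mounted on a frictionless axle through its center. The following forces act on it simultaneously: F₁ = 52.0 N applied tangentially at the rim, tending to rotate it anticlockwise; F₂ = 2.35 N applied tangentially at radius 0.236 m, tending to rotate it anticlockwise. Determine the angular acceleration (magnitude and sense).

I = ½MR² = (1/2)(29.1)(0.575)² = 4.811 kg·m².
Taking anticlockwise as positive: τ₁ = +(52.0)(0.575) = +29.90 N·m; τ₂ = +(2.35)(0.236) = +0.5546 N·m.
Net torque τ = 30.45 N·m.
α = τ/I = 30.45/4.811 = 6.331 rad/s².

α ≈ 6.33 rad/s², anticlockwise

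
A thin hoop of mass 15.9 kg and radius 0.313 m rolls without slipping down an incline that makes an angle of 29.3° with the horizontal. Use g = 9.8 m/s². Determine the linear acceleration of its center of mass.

a ≈ 2.40 m/s²

Translation along the incline: Mg sinθ − f = Ma.
Rotation about the center: fR = Iα with I = MR². No-slip gives a = αR, so f = (I/R²)a = M a.
Substituting: Mg sinθ = (1 + 1.000)Ma, so a = g sinθ/(1 + 1.000) = (9.8) sin 29.3° / 2.000 = 2.398 m/s².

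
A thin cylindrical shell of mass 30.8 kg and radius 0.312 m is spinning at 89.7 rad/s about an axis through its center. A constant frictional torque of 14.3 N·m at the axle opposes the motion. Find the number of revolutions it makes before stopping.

I = MR² = (30.8)(0.312)² = 2.998 kg·m².
The net torque has magnitude 14.3 N·m, opposing ω.
|α| = τ/I = 14.30/2.998 = 4.770 rad/s² (deceleration).
ω² = ω₀² − 2|α|θ with ω = 0 ⇒ θ = ω₀²/(2|α|) = 843.5 rad = 134.2 rev.

≈ 134 revolutions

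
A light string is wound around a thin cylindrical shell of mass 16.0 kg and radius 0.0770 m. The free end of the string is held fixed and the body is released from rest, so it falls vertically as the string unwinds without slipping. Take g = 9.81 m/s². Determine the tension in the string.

T ≈ 78.5 N

Translation: Mg − T = Ma. Rotation about the center: TR = Iα with I = MR².
With a = αR: T = (I/R²)a = M a, so Mg = (1 + 1.000)Ma.
a = g/(1 + 1.000) = 9.81/2.000 = 4.905 m/s².
T = 1.000·M·a = (1.000)(16.0)(4.905) = 78.48 N.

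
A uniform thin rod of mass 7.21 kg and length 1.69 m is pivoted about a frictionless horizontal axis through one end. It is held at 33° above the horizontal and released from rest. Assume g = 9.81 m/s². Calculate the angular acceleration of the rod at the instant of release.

About the pivot, I = (1/3)ML² = (1/3)(7.21)(1.69)² = 6.864 kg·m².
The weight acts at the center, a distance L/2 = 0.8450 m from the pivot; τ = Mg(L/2) cos 33° = 50.12 N·m.
α = τ/I = 50.12/6.864 = 7.302 rad/s².
(Equivalently α = (3g/(2L)) cos 33° = 7.302 rad/s².)

α ≈ 7.30 rad/s²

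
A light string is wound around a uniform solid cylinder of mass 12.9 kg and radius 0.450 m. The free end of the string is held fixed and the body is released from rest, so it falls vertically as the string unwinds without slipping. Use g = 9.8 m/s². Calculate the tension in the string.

T ≈ 42.1 N

Translation: Mg − T = Ma. Rotation about the center: TR = Iα with I = ½MR².
With a = αR: T = (I/R²)a = (1/2)M a, so Mg = (1 + 0.5000)Ma.
a = g/(1 + 0.5000) = 9.8/1.500 = 6.533 m/s².
T = 0.5000·M·a = (0.5000)(12.9)(6.533) = 42.14 N.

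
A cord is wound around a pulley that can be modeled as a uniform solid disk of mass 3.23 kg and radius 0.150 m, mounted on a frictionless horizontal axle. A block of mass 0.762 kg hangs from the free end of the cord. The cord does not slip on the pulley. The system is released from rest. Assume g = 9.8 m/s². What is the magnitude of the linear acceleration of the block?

I = ½MR² = (1/2)(3.23)(0.150)² = 0.03634 kg·m².
Block: mg − T = ma. Pulley: TR = Iα. No-slip: a = αR, so T = (I/R²)a = 1.615·a.
Then mg = (m + 1.615)a, so a = (0.762)(9.8)/(0.762 + 1.615) = 3.142 m/s².

a ≈ 3.14 m/s²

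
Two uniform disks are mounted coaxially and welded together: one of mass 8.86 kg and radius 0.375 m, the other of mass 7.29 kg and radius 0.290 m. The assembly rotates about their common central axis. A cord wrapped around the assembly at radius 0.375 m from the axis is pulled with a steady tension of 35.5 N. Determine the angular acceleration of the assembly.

α ≈ 14.3 rad/s²

I = ½M₁R₁² + ½M₂R₂² = ½(8.86)(0.375)² + ½(7.29)(0.290)² = 0.9295 kg·m².
τ = F r = (35.5)(0.375) = 13.31 N·m.
α = τ/I = 13.31/0.9295 = 14.32 rad/s².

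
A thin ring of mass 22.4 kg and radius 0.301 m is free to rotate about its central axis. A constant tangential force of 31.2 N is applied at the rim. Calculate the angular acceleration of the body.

I = MR² = (22.4)(0.301)² = 2.029 kg·m².
τ = F R = (31.2)(0.301) = 9.391 N·m.
From τ = Iα: α = 9.391/2.029 = 4.627 rad/s².

α ≈ 4.63 rad/s²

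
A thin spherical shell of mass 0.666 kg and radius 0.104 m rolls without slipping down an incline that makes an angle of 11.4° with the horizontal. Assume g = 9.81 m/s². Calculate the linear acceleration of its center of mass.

a ≈ 1.16 m/s²

Translation along the incline: Mg sinθ − f = Ma.
Rotation about the center: fR = Iα with I = (2/3)MR². No-slip gives a = αR, so f = (I/R²)a = (2/3)M a.
Substituting: Mg sinθ = (1 + 0.6667)Ma, so a = g sinθ/(1 + 0.6667) = (9.81) sin 11.4° / 1.667 = 1.163 m/s².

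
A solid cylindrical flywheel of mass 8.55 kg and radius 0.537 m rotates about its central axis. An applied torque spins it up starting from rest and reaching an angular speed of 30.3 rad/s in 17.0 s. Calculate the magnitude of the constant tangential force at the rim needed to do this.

I = ½MR² = (1/2)(8.55)(0.537)² = 1.233 kg·m².
α = Δω/Δt = (30.3 − 0)/17.0 = 1.782 rad/s².
The required torque is τ = Iα = (1.233)(1.782) = 2.197 N·m.
A tangential force at the rim gives τ = FR, so F = τ/R = 2.197/0.537 = 4.092 N.

F ≈ 4.09 N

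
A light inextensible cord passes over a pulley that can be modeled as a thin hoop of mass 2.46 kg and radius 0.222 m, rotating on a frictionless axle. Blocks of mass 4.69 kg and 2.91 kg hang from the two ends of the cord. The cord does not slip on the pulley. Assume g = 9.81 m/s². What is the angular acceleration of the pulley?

α ≈ 7.82 rad/s²

I = MR² = (2.46)(0.222)² = 0.1212 kg·m².
Heavier block: m₁g − T₁ = m₁a. Lighter block: T₂ − m₂g = m₂a.
Pulley: (T₁ − T₂)R = Iα = I(a/R), so T₁ − T₂ = (I/R²)a = 1·M_p a = 2.460·a.
Adding the three: (m₁ − m₂)g = (m₁ + m₂ + 2.460)a, so a = (4.69 − 2.91)(9.81)/(4.69 + 2.91 + 2.460) = 1.736 m/s².
α = a/R = 1.736/0.222 = 7.819 rad/s².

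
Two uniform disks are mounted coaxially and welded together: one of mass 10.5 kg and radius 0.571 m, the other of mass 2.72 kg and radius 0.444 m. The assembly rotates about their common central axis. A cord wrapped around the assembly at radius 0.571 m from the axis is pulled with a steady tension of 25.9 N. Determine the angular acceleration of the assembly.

α ≈ 7.47 rad/s²

I = ½M₁R₁² + ½M₂R₂² = ½(10.5)(0.571)² + ½(2.72)(0.444)² = 1.980 kg·m².
τ = F r = (25.9)(0.571) = 14.79 N·m.
α = τ/I = 14.79/1.980 = 7.470 rad/s².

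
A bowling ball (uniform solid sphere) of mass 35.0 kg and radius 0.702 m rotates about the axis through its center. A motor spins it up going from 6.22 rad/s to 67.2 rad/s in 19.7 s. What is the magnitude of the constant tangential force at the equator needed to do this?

F ≈ 30.4 N

I = (2/5)MR² = (2/5)(35.0)(0.702)² = 6.899 kg·m².
α = Δω/Δt = (67.2 − 6.22)/19.7 = 3.095 rad/s².
The required torque is τ = Iα = (6.899)(3.095) = 21.36 N·m.
A tangential force at the equator gives τ = FR, so F = τ/R = 21.36/0.702 = 30.42 N.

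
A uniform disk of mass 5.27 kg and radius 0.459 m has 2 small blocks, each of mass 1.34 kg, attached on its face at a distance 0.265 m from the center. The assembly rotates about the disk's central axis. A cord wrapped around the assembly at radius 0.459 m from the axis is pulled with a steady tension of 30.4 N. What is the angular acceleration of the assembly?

α ≈ 18.8 rad/s²

I_disk = ½MR² = ½(5.27)(0.459)² = 0.5551 kg·m².
I_blocks = 2·m·r² = 2(1.34)(0.265)² = 0.1882 kg·m².
Total I = 0.7433 kg·m².
τ = F r = (30.4)(0.459) = 13.95 N·m.
α = τ/I = 13.95/0.7433 = 18.77 rad/s².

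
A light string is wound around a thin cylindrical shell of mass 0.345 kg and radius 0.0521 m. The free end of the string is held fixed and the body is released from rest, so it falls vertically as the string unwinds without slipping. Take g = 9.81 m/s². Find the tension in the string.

Translation: Mg − T = Ma. Rotation about the center: TR = Iα with I = MR².
With a = αR: T = (I/R²)a = M a, so Mg = (1 + 1.000)Ma.
a = g/(1 + 1.000) = 9.81/2.000 = 4.905 m/s².
T = 1.000·M·a = (1.000)(0.345)(4.905) = 1.692 N.

T ≈ 1.69 N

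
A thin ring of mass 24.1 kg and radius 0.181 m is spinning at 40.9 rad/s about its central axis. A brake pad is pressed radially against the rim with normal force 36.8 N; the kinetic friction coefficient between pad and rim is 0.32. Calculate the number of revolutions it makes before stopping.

≈ 49.3 revolutions

I = MR² = (24.1)(0.181)² = 0.7895 kg·m².
Friction force f = μN = (0.32)(36.8) = 11.78 N at the rim; torque magnitude τ = fR = 2.131 N·m, opposing ω.
|α| = τ/I = 2.131/0.7895 = 2.700 rad/s² (deceleration).
ω² = ω₀² − 2|α|θ with ω = 0 ⇒ θ = ω₀²/(2|α|) = 309.8 rad = 49.31 rev.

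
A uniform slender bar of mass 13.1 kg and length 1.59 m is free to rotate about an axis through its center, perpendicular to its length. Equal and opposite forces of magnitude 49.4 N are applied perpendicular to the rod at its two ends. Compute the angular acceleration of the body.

I = (1/12)ML² = (1/12)(13.1)(1.59)² = 2.760 kg·m².
The couple gives τ = F·(L/2) + F·(L/2) = F L = (49.4)(1.59) = 78.55 N·m.
From τ = Iα: α = 78.55/2.760 = 28.46 rad/s².

α ≈ 28.5 rad/s²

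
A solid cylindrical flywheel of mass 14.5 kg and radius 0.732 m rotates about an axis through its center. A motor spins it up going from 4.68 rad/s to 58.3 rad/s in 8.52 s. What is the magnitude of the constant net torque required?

τ ≈ 24.4 N·m

I = ½MR² = (1/2)(14.5)(0.732)² = 3.885 kg·m².
α = Δω/Δt = (58.3 − 4.68)/8.52 = 6.293 rad/s².
τ = Iα = (3.885)(6.293) = 24.45 N·m.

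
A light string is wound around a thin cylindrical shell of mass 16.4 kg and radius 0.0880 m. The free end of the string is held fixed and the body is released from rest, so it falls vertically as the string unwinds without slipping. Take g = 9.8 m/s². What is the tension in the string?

Translation: Mg − T = Ma. Rotation about the center: TR = Iα with I = MR².
With a = αR: T = (I/R²)a = M a, so Mg = (1 + 1.000)Ma.
a = g/(1 + 1.000) = 9.8/2.000 = 4.900 m/s².
T = 1.000·M·a = (1.000)(16.4)(4.900) = 80.36 N.

T ≈ 80.4 N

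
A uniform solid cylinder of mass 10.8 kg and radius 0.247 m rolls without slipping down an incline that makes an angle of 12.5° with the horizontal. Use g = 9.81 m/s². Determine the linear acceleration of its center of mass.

a ≈ 1.42 m/s²

Translation along the incline: Mg sinθ − f = Ma.
Rotation about the center: fR = Iα with I = ½MR². No-slip gives a = αR, so f = (I/R²)a = (1/2)M a.
Substituting: Mg sinθ = (1 + 0.5000)Ma, so a = g sinθ/(1 + 0.5000) = (9.81) sin 12.5° / 1.500 = 1.416 m/s².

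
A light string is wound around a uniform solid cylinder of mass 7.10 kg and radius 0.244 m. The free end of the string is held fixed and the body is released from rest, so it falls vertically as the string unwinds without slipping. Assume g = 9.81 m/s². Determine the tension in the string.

T ≈ 23.2 N

Translation: Mg − T = Ma. Rotation about the center: TR = Iα with I = ½MR².
With a = αR: T = (I/R²)a = (1/2)M a, so Mg = (1 + 0.5000)Ma.
a = g/(1 + 0.5000) = 9.81/1.500 = 6.540 m/s².
T = 0.5000·M·a = (0.5000)(7.10)(6.540) = 23.22 N.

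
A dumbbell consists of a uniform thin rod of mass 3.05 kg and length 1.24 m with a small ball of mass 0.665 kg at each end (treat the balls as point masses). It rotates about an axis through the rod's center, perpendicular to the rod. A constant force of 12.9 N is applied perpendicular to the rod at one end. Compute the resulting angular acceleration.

α ≈ 8.87 rad/s²

I_rod = (1/12)ML² = (1/12)(3.05)(1.24)² = 0.3908 kg·m².
I_balls = 2·m·(L/2)² = 2(0.665)(0.6200)² = 0.5113 kg·m².
Total I = 0.9021 kg·m².
τ = F·(L/2) = (12.9)(0.620) = 7.998 N·m.
α = τ/I = 7.998/0.9021 = 8.866 rad/s².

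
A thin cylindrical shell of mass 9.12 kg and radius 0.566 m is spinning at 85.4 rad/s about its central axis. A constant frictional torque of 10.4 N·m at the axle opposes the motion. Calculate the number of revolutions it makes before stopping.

I = MR² = (9.12)(0.566)² = 2.922 kg·m².
The net torque has magnitude 10.4 N·m, opposing ω.
|α| = τ/I = 10.40/2.922 = 3.560 rad/s² (deceleration).
ω² = ω₀² − 2|α|θ with ω = 0 ⇒ θ = ω₀²/(2|α|) = 1024 rad = 163.0 rev.

≈ 163 revolutions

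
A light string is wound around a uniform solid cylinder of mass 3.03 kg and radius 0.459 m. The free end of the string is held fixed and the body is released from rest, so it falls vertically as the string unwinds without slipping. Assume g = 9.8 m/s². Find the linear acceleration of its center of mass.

a ≈ 6.53 m/s²

Translation: Mg − T = Ma. Rotation about the center: TR = Iα with I = ½MR².
With a = αR: T = (I/R²)a = (1/2)M a, so Mg = (1 + 0.5000)Ma.
a = g/(1 + 0.5000) = 9.8/1.500 = 6.533 m/s².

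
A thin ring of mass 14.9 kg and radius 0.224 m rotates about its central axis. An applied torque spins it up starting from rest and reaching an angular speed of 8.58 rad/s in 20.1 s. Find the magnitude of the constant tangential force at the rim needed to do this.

I = MR² = (14.9)(0.224)² = 0.7476 kg·m².
α = Δω/Δt = (8.58 − 0)/20.1 = 0.4269 rad/s².
The required torque is τ = Iα = (0.7476)(0.4269) = 0.3191 N·m.
A tangential force at the rim gives τ = FR, so F = τ/R = 0.3191/0.224 = 1.425 N.

F ≈ 1.42 N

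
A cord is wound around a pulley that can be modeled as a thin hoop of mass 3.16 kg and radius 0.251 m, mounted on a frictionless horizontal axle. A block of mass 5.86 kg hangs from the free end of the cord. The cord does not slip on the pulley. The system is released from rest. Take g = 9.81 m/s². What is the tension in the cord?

I = MR² = (3.16)(0.251)² = 0.1991 kg·m².
Block: mg − T = ma. Pulley: TR = Iα. No-slip: a = αR, so T = (I/R²)a = 3.160·a.
Then mg = (m + 3.160)a, so a = (5.86)(9.81)/(5.86 + 3.160) = 6.373 m/s².
T = 3.160·a = 20.14 N.

T ≈ 20.1 N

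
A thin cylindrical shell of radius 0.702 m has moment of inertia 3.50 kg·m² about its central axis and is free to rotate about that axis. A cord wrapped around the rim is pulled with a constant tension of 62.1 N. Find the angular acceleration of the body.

τ = F R = (62.1)(0.702) = 43.59 N·m.
Newton's second law for rotation, τ = Iα, gives α = τ/I = 43.59/3.500 = 12.46 rad/s².

α ≈ 12.5 rad/s²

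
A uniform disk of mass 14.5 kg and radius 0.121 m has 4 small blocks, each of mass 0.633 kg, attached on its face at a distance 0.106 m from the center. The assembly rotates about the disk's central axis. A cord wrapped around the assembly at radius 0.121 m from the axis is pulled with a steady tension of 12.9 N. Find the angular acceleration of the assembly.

α ≈ 11.6 rad/s²

I_disk = ½MR² = ½(14.5)(0.121)² = 0.1061 kg·m².
I_blocks = 4·m·r² = 4(0.633)(0.106)² = 0.02845 kg·m².
Total I = 0.1346 kg·m².
τ = F r = (12.9)(0.121) = 1.561 N·m.
α = τ/I = 1.561/0.1346 = 11.60 rad/s².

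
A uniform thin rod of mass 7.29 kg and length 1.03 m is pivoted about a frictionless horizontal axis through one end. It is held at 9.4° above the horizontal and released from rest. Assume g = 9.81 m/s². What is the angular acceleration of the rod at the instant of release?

About the pivot, I = (1/3)ML² = (1/3)(7.29)(1.03)² = 2.578 kg·m².
The weight acts at the center, a distance L/2 = 0.5150 m from the pivot; τ = Mg(L/2) cos 9.4° = 36.34 N·m.
α = τ/I = 36.34/2.578 = 14.09 rad/s².
(Equivalently α = (3g/(2L)) cos 9.4° = 14.09 rad/s².)

α ≈ 14.1 rad/s²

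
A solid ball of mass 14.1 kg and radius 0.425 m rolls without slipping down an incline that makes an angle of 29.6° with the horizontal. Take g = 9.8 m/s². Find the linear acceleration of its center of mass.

a ≈ 3.46 m/s²

Translation along the incline: Mg sinθ − f = Ma.
Rotation about the center: fR = Iα with I = (2/5)MR². No-slip gives a = αR, so f = (I/R²)a = (2/5)M a.
Substituting: Mg sinθ = (1 + 0.4000)Ma, so a = g sinθ/(1 + 0.4000) = (9.8) sin 29.6° / 1.400 = 3.458 m/s².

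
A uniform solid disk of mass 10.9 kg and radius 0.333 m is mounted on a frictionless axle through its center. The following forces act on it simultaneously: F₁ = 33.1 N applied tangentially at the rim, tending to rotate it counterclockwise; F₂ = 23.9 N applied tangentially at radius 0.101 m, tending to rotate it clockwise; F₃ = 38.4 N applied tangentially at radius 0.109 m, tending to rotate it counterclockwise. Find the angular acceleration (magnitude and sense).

α ≈ 21.2 rad/s², counterclockwise

I = ½MR² = (1/2)(10.9)(0.333)² = 0.6043 kg·m².
Taking counterclockwise as positive: τ₁ = +(33.1)(0.333) = +11.02 N·m; τ₂ = −(23.9)(0.101) = −2.414 N·m; τ₃ = +(38.4)(0.109) = +4.186 N·m.
Net torque τ = 12.79 N·m.
α = τ/I = 12.79/0.6043 = 21.17 rad/s².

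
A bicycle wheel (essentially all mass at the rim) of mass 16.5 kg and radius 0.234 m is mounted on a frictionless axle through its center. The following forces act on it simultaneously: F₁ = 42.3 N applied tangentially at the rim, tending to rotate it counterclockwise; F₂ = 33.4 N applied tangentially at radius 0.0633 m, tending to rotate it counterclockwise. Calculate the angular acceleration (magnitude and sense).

I = MR² = (16.5)(0.234)² = 0.9035 kg·m².
Taking counterclockwise as positive: τ₁ = +(42.3)(0.234) = +9.898 N·m; τ₂ = +(33.4)(0.0633) = +2.114 N·m.
Net torque τ = 12.01 N·m.
α = τ/I = 12.01/0.9035 = 13.30 rad/s².

α ≈ 13.3 rad/s², counterclockwise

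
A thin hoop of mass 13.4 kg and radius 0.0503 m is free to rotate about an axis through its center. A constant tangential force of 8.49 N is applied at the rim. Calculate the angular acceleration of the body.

I = MR² = (13.4)(0.0503)² = 0.03390 kg·m².
τ = F R = (8.49)(0.0503) = 0.4270 N·m.
From τ = Iα: α = 0.4270/0.03390 = 12.60 rad/s².

α ≈ 12.6 rad/s²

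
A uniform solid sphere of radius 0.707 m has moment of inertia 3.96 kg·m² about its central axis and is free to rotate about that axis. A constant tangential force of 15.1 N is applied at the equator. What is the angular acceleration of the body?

α ≈ 2.70 rad/s²

τ = F R = (15.1)(0.707) = 10.68 N·m.
Newton's second law for rotation, τ = Iα, gives α = τ/I = 10.68/3.960 = 2.696 rad/s².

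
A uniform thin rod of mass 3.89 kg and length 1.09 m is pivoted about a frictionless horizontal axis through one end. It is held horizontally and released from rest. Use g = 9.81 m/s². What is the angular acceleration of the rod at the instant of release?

α ≈ 13.5 rad/s²

About the pivot, I = (1/3)ML² = (1/3)(3.89)(1.09)² = 1.541 kg·m².
The weight acts at the center, a distance L/2 = 0.5450 m from the pivot; τ = Mg(L/2) = 20.80 N·m.
α = τ/I = 20.80/1.541 = 13.50 rad/s².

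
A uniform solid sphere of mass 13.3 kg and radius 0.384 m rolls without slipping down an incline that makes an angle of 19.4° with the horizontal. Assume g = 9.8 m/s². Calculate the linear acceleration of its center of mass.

Translation along the incline: Mg sinθ − f = Ma.
Rotation about the center: fR = Iα with I = (2/5)MR². No-slip gives a = αR, so f = (I/R²)a = (2/5)M a.
Substituting: Mg sinθ = (1 + 0.4000)Ma, so a = g sinθ/(1 + 0.4000) = (9.8) sin 19.4° / 1.400 = 2.325 m/s².

a ≈ 2.33 m/s²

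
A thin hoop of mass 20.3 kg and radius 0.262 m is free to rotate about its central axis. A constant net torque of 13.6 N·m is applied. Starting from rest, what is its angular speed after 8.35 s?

ω ≈ 81.5 rad/s

I = MR² = (20.3)(0.262)² = 1.393 kg·m².
α = τ/I = 13.6/1.393 = 9.760 rad/s².
ω = ω₀ + αt = 0 + (9.760)(8.35) = 81.49 rad/s.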